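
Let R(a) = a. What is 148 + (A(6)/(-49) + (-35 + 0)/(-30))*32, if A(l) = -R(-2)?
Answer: 27052/147 ≈ 184.03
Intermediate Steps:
A(l) = 2 (A(l) = -1*(-2) = 2)
148 + (A(6)/(-49) + (-35 + 0)/(-30))*32 = 148 + (2/(-49) + (-35 + 0)/(-30))*32 = 148 + (2*(-1/49) - 35*(-1/30))*32 = 148 + (-2/49 + 7/6)*32 = 148 + (331/294)*32 = 148 + 5296/147 = 27052/147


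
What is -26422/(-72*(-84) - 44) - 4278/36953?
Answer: -501028639/110932906 ≈ -4.5165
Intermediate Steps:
-26422/(-72*(-84) - 44) - 4278/36953 = -26422/(6048 - 44) - 4278*1/36953 = -26422/6004 - 4278/36953 = -26422*1/6004 - 4278/36953 = -13211/3002 - 4278/36953 = -501028639/110932906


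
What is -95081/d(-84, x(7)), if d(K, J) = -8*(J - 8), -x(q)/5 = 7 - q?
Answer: -95081/64 ≈ -1485.6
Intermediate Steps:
x(q) = -35 + 5*q (x(q) = -5*(7 - q) = -35 + 5*q)
d(K, J) = 64 - 8*J (d(K, J) = -8*(-8 + J) = 64 - 8*J)
-95081/d(-84, x(7)) = -95081/(64 - 8*(-35 + 5*7)) = -95081/(64 - 8*(-35 + 35)) = -95081/(64 - 8*0) = -95081/(64 + 0) = -95081/64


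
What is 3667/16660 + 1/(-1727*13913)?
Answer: 88109746257/400302331660 ≈ 0.22011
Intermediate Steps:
3667/16660 + 1/(-1727*13913) = 3667*(1/16660) - 1/1727*1/13913 = 3667/16660 - 1/24027751 = 88109746257/400302331660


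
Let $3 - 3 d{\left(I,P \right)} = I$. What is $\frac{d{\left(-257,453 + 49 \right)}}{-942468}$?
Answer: $- \frac{65}{706851} \approx -9.1957 \cdot 10^{-5}$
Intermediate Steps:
$d{\left(I,P \right)} = 1 - \frac{I}{3}$
$\frac{d{\left(-257,453 + 49 \right)}}{-942468} = \frac{1 - - \frac{257}{3}}{-942468} = \left(1 + \frac{257}{3}\right) \left(- \frac{1}{942468}\right) = \frac{260}{3} \left(- \frac{1}{942468}\right) = - \frac{65}{706851}$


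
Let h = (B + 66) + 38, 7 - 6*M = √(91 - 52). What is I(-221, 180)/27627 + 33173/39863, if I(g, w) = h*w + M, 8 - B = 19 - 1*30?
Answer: 10794502787/6607770606 - √39/165762 ≈ 1.6336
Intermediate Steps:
B = 19 (B = 8 - (19 - 1*30) = 8 - (19 - 30) = 8 - 1*(-11) = 8 + 11 = 19)
M = 7/6 - √39/6 (M = 7/6 - √(91 - 52)/6 = 7/6 - √39/6 ≈ 0.12583)
h = 123 (h = (19 + 66) + 38 = 85 + 38 = 123)
I(g, w) = 7/6 + 123*w - √39/6 (I(g, w) = 123*w + (7/6 - √39/6) = 7/6 + 123*w - √39/6)
I(-221, 180)/27627 + 33173/39863 = (7/6 + 123*180 - √39/6)/27627 + 33173/39863 = (7/6 + 22140 - √39/6)*(1/27627) + 33173*(1/39863) = (132847/6 - √39/6)*(1/27627) + 33173/39863 = (132847/165762 - √39/165762) + 33173/39863 = 10794502787/6607770606 - √39/165762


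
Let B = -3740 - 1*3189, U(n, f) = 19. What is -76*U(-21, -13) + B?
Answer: -8373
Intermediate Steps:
B = -6929 (B = -3740 - 3189 = -6929)
-76*U(-21, -13) + B = -76*19 - 6929 = -1444 - 6929 = -8373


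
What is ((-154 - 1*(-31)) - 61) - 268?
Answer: -452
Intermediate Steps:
((-154 - 1*(-31)) - 61) - 268 = ((-154 + 31) - 61) - 268 = (-123 - 61) - 268 = -184 - 268 = -452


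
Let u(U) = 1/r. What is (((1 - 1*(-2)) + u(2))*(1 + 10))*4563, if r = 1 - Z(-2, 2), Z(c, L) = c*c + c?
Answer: 100386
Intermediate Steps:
Z(c, L) = c + c**2 (Z(c, L) = c**2 + c = c + c**2)
r = -1 (r = 1 - (-2)*(1 - 2) = 1 - (-2)*(-1) = 1 - 1*2 = 1 - 2 = -1)
u(U) = -1 (u(U) = 1/(-1) = -1)
(((1 - 1*(-2)) + u(2))*(1 + 10))*4563 = (((1 - 1*(-2)) - 1)*(1 + 10))*4563 = (((1 + 2) - 1)*11)*4563 = ((3 - 1)*11)*4563 = (2*11)*4563 = 22*4563 = 100386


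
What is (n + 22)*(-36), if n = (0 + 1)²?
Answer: -828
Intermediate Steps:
n = 1 (n = 1² = 1)
(n + 22)*(-36) = (1 + 22)*(-36) = 23*(-36) = -828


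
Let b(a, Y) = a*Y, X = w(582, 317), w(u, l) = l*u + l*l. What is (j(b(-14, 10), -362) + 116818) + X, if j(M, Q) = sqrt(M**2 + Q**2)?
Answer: 401801 + 2*sqrt(37661) ≈ 4.0219e+5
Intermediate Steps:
w(u, l) = l**2 + l*u (w(u, l) = l*u + l**2 = l**2 + l*u)
X = 284983 (X = 317*(317 + 582) = 317*899 = 284983)
b(a, Y) = Y*a
(j(b(-14, 10), -362) + 116818) + X = (sqrt((10*(-14))**2 + (-362)**2) + 116818) + 284983 = (sqrt((-140)**2 + 131044) + 116818) + 284983 = (sqrt(19600 + 131044) + 116818) + 284983 = (sqrt(150644) + 116818) + 284983 = (2*sqrt(37661) + 116818) + 284983 = (116818 + 2*sqrt(37661)) + 284983 = 401801 + 2*sqrt(37661)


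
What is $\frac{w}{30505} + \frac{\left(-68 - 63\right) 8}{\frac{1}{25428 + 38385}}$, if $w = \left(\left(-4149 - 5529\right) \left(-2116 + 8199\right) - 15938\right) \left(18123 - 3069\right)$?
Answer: $- \frac{2926541201568}{30505} \approx -9.5936 \cdot 10^{7}$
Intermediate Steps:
$w = -886488089448$ ($w = \left(\left(-9678\right) 6083 - 15938\right) 15054 = \left(-58871274 - 15938\right) 15054 = \left(-58887212\right) 15054 = -886488089448$)
$\frac{w}{30505} + \frac{\left(-68 - 63\right) 8}{\frac{1}{25428 + 38385}} = - \frac{886488089448}{30505} + \frac{\left(-68 - 63\right) 8}{\frac{1}{25428 + 38385}} = \left(-886488089448\right) \frac{1}{30505} + \frac{\left(-131\right) 8}{\frac{1}{63813}} = - \frac{886488089448}{30505} - 1048 \frac{1}{\frac{1}{63813}} = - \frac{886488089448}{30505} - 66876024 = - \frac{2926541201568}{30505}$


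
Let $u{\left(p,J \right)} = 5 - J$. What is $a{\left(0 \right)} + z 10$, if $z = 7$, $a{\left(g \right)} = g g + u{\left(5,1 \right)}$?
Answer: $74$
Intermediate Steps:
$a{\left(g \right)} = 4 + g^{2}$ ($a{\left(g \right)} = g g + \left(5 - 1\right) = g^{2} + \left(5 - 1\right) = g^{2} + 4 = 4 + g^{2}$)
$a{\left(0 \right)} + z 10 = \left(4 + 0^{2}\right) + 7 \cdot 10 = \left(4 + 0\right) + 70 = 4 + 70 = 74$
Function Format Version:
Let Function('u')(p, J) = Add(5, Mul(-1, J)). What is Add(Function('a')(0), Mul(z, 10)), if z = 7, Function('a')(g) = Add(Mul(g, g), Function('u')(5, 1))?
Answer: 74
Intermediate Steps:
Function('a')(g) = Add(4, Pow(g, 2)) (Function('a')(g) = Add(Mul(g, g), Add(5, Mul(-1, 1))) = Add(Pow(g, 2), Add(5, -1)) = Add(Pow(g, 2), 4) = Add(4, Pow(g, 2)))
Add(Function('a')(0), Mul(z, 10)) = Add(Add(4, Pow(0, 2)), Mul(7, 10)) = Add(Add(4, 0), 70) = Add(4, 70) = 74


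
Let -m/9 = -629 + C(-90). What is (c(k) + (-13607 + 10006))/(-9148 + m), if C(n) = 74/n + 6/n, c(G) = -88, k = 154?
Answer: 527/497 ≈ 1.0604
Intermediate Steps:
C(n) = 80/n
m = 5669 (m = -9*(-629 + 80/(-90)) = -9*(-629 + 80*(-1/90)) = -9*(-629 - 8/9) = -9*(-5669/9) = 5669)
(c(k) + (-13607 + 10006))/(-9148 + m) = (-88 + (-13607 + 10006))/(-9148 + 5669) = (-88 - 3601)/(-3479) = -3689*(-1/3479) = 527/497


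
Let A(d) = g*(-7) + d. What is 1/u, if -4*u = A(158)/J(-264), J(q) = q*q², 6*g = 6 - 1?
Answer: 40144896/83 ≈ 4.8367e+5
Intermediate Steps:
g = ⅚ (g = (6 - 1)/6 = (⅙)*5 = ⅚ ≈ 0.83333)
A(d) = -35/6 + d (A(d) = (⅚)*(-7) + d = -35/6 + d)
J(q) = q³
u = 83/40144896 (u = -(-35/6 + 158)/(4*((-264)³)) = -913/(24*(-18399744)) = -913*(-1)/(24*18399744) = -¼*(-83/10036224) = 83/40144896 ≈ 2.0675e-6)
1/u = 1/(83/40144896) = 40144896/83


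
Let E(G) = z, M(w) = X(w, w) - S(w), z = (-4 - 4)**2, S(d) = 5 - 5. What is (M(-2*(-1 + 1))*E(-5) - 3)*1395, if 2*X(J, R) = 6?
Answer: 263655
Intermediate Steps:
S(d) = 0
X(J, R) = 3 (X(J, R) = (1/2)*6 = 3)
z = 64 (z = (-8)**2 = 64)
M(w) = 3 (M(w) = 3 - 1*0 = 3 + 0 = 3)
E(G) = 64
(M(-2*(-1 + 1))*E(-5) - 3)*1395 = (3*64 - 3)*1395 = (192 - 3)*1395 = 189*1395 = 263655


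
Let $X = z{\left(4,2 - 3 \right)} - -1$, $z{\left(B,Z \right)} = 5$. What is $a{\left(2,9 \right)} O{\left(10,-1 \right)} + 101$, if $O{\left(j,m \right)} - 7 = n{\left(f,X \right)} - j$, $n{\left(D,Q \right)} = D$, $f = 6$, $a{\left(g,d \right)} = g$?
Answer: $107$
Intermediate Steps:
$X = 6$ ($X = 5 - -1 = 5 + 1 = 6$)
$O{\left(j,m \right)} = 13 - j$ ($O{\left(j,m \right)} = 7 - \left(-6 + j\right) = 13 - j$)
$a{\left(2,9 \right)} O{\left(10,-1 \right)} + 101 = 2 \left(13 - 10\right) + 101 = 2 \cdot 3 + 101 = 6 + 101 = 107$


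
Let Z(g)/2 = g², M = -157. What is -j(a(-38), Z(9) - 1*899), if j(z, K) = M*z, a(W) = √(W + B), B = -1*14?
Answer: 314*I*√13 ≈ 1132.1*I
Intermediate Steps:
Z(g) = 2*g²
B = -14
a(W) = √(-14 + W) (a(W) = √(W - 14) = √(-14 + W))
j(z, K) = -157*z
-j(a(-38), Z(9) - 1*899) = -(-157)*√(-14 - 38) = -(-157)*√(-52) = -(-157)*2*I*√13 = -(-314)*I*√13 = 314*I*√13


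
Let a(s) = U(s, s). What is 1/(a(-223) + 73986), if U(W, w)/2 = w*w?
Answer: 1/173444 ≈ 5.7655e-6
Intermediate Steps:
U(W, w) = 2*w**2 (U(W, w) = 2*(w*w) = 2*w**2)
a(s) = 2*s**2
1/(a(-223) + 73986) = 1/(2*(-223)**2 + 73986) = 1/(2*49729 + 73986) = 1/(99458 + 73986) = 1/173444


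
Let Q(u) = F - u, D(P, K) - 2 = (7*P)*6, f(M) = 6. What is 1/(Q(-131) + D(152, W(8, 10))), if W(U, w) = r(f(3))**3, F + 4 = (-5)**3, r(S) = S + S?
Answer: 1/6388 ≈ 0.00015654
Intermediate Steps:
r(S) = 2*S
F = -129 (F = -4 + (-5)**3 = -4 - 125 = -129)
W(U, w) = 1728 (W(U, w) = (2*6)**3 = 12**3 = 1728)
D(P, K) = 2 + 42*P (D(P, K) = 2 + (7*P)*6 = 2 + 42*P)
Q(u) = -129 - u
1/(Q(-131) + D(152, W(8, 10))) = 1/((-129 - 1*(-131)) + (2 + 42*152)) = 1/((-129 + 131) + (2 + 6384)) = 1/(2 + 6386) = 1/6388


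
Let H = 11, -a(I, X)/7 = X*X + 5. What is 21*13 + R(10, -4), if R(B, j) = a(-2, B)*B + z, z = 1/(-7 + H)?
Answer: -28307/4 ≈ -7076.8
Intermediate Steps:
a(I, X) = -35 - 7*X² (a(I, X) = -7*(X*X + 5) = -7*(X² + 5) = -7*(5 + X²) = -35 - 7*X²)
z = ¼ (z = 1/(-7 + 11) = 1/4 = ¼ ≈ 0.25000)
R(B, j) = ¼ + B*(-35 - 7*B²) (R(B, j) = (-35 - 7*B²)*B + ¼ = B*(-35 - 7*B²) + ¼ = ¼ + B*(-35 - 7*B²))
21*13 + R(10, -4) = 21*13 + (¼ - 7*10*(5 + 10²)) = 273 + (¼ - 7*10*(5 + 100)) = 273 + (¼ - 7*10*105) = 273 + (¼ - 7350) = 273 - 29399/4 = -28307/4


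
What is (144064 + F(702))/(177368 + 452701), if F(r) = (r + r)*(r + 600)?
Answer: 1972072/630069 ≈ 3.1299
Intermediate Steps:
F(r) = 2*r*(600 + r) (F(r) = (2*r)*(600 + r) = 2*r*(600 + r))
(144064 + F(702))/(177368 + 452701) = (144064 + 2*702*(600 + 702))/(177368 + 452701) = (144064 + 2*702*1302)/630069 = (144064 + 1828008)*(1/630069) = 1972072*(1/630069) = 1972072/630069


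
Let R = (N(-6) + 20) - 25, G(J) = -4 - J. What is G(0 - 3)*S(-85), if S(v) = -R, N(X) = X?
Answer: -11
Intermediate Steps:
R = -11 (R = (-6 + 20) - 25 = 14 - 25 = -11)
S(v) = 11 (S(v) = -1*(-11) = 11)
G(0 - 3)*S(-85) = (-4 - (0 - 3))*11 = (-4 - 1*(-3))*11 = (-4 + 3)*11 = -1*11 = -11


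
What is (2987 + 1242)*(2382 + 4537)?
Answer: 29260451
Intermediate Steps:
(2987 + 1242)*(2382 + 4537) = 4229*6919 = 29260451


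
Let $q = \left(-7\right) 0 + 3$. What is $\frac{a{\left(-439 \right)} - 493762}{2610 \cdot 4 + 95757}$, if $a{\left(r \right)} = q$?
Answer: $- \frac{70537}{15171} \approx -4.6495$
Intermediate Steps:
$q = 3$ ($q = 0 + 3 = 3$)
$a{\left(r \right)} = 3$
$\frac{a{\left(-439 \right)} - 493762}{2610 \cdot 4 + 95757} = \frac{3 - 493762}{2610 \cdot 4 + 95757} = - \frac{493759}{10440 + 95757} = - \frac{493759}{106197} = \left(-493759\right) \frac{1}{106197} = - \frac{70537}{15171}$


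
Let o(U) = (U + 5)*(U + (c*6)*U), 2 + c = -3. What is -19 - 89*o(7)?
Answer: 216785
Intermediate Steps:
c = -5 (c = -2 - 3 = -5)
o(U) = -29*U*(5 + U) (o(U) = (U + 5)*(U + (-5*6)*U) = (5 + U)*(U - 30*U) = (5 + U)*(-29*U) = -29*U*(5 + U))
-19 - 89*o(7) = -19 - 2581*7*(-5 - 1*7) = -19 - 2581*7*(-5 - 7) = -19 - 2581*7*(-12) = -19 - 89*(-2436) = -19 + 216804 = 216785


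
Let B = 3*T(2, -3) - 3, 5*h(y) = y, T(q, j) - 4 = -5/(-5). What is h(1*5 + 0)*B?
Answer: 12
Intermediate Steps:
T(q, j) = 5 (T(q, j) = 4 - 5/(-5) = 4 - 5*(-⅕) = 4 + 1 = 5)
h(y) = y/5
B = 12 (B = 3*5 - 3 = 15 - 3 = 12)
h(1*5 + 0)*B = ((1*5 + 0)/5)*12 = ((5 + 0)/5)*12 = ((⅕)*5)*12 = 1*12 = 12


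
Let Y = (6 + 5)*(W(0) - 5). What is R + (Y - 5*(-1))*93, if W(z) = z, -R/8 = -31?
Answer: -4402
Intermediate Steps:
R = 248 (R = -8*(-31) = 248)
Y = -55 (Y = (6 + 5)*(0 - 5) = 11*(-5) = -55)
R + (Y - 5*(-1))*93 = 248 + (-55 - 5*(-1))*93 = 248 + (-55 + 5)*93 = 248 - 50*93 = 248 - 4650 = -4402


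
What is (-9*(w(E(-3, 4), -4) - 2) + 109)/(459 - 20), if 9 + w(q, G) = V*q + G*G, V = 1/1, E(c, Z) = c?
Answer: 91/439 ≈ 0.20729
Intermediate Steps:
V = 1
w(q, G) = -9 + q + G² (w(q, G) = -9 + (1*q + G*G) = -9 + (q + G²) = -9 + q + G²)
(-9*(w(E(-3, 4), -4) - 2) + 109)/(459 - 20) = (-9*((-9 - 3 + (-4)²) - 2) + 109)/(459 - 20) = (-9*((-9 - 3 + 16) - 2) + 109)/439 = (-9*(4 - 2) + 109)*(1/439) = (-9*2 + 109)*(1/439) = (-18 + 109)*(1/439) = 91*(1/439) = 91/439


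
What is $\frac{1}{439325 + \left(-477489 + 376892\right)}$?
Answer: $\frac{1}{338728} \approx 2.9522 \cdot 10^{-6}$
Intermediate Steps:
$\frac{1}{439325 + \left(-477489 + 376892\right)} = \frac{1}{439325 - 100597} = \frac{1}{338728}$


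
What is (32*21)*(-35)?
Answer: -23520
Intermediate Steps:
(32*21)*(-35) = 672*(-35) = -23520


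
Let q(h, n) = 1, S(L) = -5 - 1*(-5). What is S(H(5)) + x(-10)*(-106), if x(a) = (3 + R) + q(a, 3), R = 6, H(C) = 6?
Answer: -1060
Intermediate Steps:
S(L) = 0 (S(L) = -5 + 5 = 0)
x(a) = 10 (x(a) = (3 + 6) + 1 = 9 + 1 = 10)
S(H(5)) + x(-10)*(-106) = 0 + 10*(-106) = 0 - 1060 = -1060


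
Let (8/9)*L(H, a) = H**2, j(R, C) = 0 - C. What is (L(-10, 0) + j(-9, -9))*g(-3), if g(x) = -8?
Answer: -972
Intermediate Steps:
j(R, C) = -C
L(H, a) = 9*H**2/8
(L(-10, 0) + j(-9, -9))*g(-3) = ((9/8)*(-10)**2 - 1*(-9))*(-8) = ((9/8)*100 + 9)*(-8) = (225/2 + 9)*(-8) = (243/2)*(-8) = -972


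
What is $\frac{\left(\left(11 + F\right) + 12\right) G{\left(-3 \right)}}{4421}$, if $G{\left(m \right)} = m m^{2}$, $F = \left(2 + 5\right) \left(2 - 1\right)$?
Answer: $- \frac{810}{4421} \approx -0.18322$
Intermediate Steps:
$F = 7$ ($F = 7 \cdot 1 = 7$)
$G{\left(m \right)} = m^{3}$
$\frac{\left(\left(11 + F\right) + 12\right) G{\left(-3 \right)}}{4421} = \frac{\left(\left(11 + 7\right) + 12\right) \left(-3\right)^{3}}{4421} = \left(18 + 12\right) \left(-27\right) \frac{1}{4421} = 30 \left(-27\right) \frac{1}{4421} = \left(-810\right) \frac{1}{4421} = - \frac{810}{4421}$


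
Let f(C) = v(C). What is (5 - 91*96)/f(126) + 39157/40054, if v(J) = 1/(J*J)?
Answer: -5552019322067/40054 ≈ -1.3861e+8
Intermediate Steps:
v(J) = J**(-2) (v(J) = 1/(J**2) = J**(-2))
f(C) = C**(-2)
(5 - 91*96)/f(126) + 39157/40054 = (5 - 91*96)/(126**(-2)) + 39157/40054 = (5 - 8736)/(1/15876) + 39157*(1/40054) = -8731*15876 + 39157/40054 = -138613356 + 39157/40054 = -5552019322067/40054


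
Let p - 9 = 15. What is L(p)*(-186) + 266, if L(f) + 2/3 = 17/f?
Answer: 1033/4 ≈ 258.25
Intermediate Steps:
p = 24 (p = 9 + 15 = 24)
L(f) = -2/3 + 17/f
L(p)*(-186) + 266 = (-2/3 + 17/24)*(-186) + 266 = (1/24)*(-186) + 266 = -31/4 + 266 = 1033/4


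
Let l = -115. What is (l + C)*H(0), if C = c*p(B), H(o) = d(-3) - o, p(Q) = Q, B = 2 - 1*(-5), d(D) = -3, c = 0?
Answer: 345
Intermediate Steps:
B = 7 (B = 2 + 5 = 7)
H(o) = -3 - o
C = 0 (C = 0*7 = 0)
(l + C)*H(0) = (-115 + 0)*(-3 - 1*0) = -115*(-3 + 0) = -115*(-3) = 345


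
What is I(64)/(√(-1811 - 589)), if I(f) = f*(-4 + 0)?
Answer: 32*I*√6/15 ≈ 5.2256*I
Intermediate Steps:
I(f) = -4*f (I(f) = f*(-4) = -4*f)
I(64)/(√(-1811 - 589)) = (-4*64)/(√(-1811 - 589)) = -256*(-I*√6/120) = -(-32)*I*√6/15 = 32*I*√6/15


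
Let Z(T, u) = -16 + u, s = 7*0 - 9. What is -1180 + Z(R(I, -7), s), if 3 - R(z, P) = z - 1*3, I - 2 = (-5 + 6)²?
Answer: -1205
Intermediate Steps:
I = 3 (I = 2 + (-5 + 6)² = 2 + 1² = 2 + 1 = 3)
R(z, P) = 6 - z (R(z, P) = 3 - (z - 1*3) = 3 - (z - 3) = 3 - (-3 + z) = 3 + (3 - z) = 6 - z)
s = -9 (s = 0 - 9 = -9)
-1180 + Z(R(I, -7), s) = -1180 + (-16 - 9) = -1180 - 25 = -1205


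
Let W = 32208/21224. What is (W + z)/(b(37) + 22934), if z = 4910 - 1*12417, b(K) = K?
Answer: -19912045/60942063 ≈ -0.32674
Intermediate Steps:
W = 4026/2653 (W = 32208*(1/21224) = 4026/2653 ≈ 1.5175)
z = -7507 (z = 4910 - 12417 = -7507)
(W + z)/(b(37) + 22934) = (4026/2653 - 7507)/(37 + 22934) = -19912045/2653/22971 = -19912045/2653*1/22971 = -19912045/60942063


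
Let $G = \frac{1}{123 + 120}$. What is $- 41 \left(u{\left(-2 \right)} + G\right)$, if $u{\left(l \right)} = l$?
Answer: $\frac{19885}{243} \approx 81.831$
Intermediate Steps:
$G = \frac{1}{243} \approx 0.0041152$
$- 41 \left(u{\left(-2 \right)} + G\right) = - 41 \left(-2 + \frac{1}{243}\right) = \left(-41\right) \left(- \frac{485}{243}\right) = \frac{19885}{243}$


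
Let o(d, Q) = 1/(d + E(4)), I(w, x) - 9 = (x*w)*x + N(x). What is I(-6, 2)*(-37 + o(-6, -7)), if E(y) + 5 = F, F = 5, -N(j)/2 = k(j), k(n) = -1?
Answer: 2899/6 ≈ 483.17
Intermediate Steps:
N(j) = 2 (N(j) = -2*(-1) = 2)
E(y) = 0 (E(y) = -5 + 5 = 0)
I(w, x) = 11 + w*x² (I(w, x) = 9 + ((x*w)*x + 2) = 9 + ((w*x)*x + 2) = 9 + (w*x² + 2) = 9 + (2 + w*x²) = 11 + w*x²)
o(d, Q) = 1/d (o(d, Q) = 1/(d + 0) = 1/d)
I(-6, 2)*(-37 + o(-6, -7)) = (11 - 6*2²)*(-37 + 1/(-6)) = (11 - 6*4)*(-37 - ⅙) = (11 - 24)*(-223/6) = -13*(-223/6) = 2899/6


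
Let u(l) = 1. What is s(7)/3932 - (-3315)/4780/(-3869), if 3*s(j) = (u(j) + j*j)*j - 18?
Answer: 305042225/10907655036 ≈ 0.027966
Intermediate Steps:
s(j) = -6 + j*(1 + j²)/3 (s(j) = ((1 + j*j)*j - 18)/3 = ((1 + j²)*j - 18)/3 = (j*(1 + j²) - 18)/3 = (-18 + j*(1 + j²))/3 = -6 + j*(1 + j²)/3)
s(7)/3932 - (-3315)/4780/(-3869) = (-6 + (⅓)*7 + (⅓)*7³)/3932 - (-3315)/4780/(-3869) = (-6 + 7/3 + (⅓)*343)*(1/3932) - (-3315)/4780*(-1/3869) = (-6 + 7/3 + 343/3)*(1/3932) - 1*(-663/956)*(-1/3869) = (332/3)*(1/3932) + (663/956)*(-1/3869) = 83/2949 - 663/3698764 = 305042225/10907655036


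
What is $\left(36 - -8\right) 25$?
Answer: $1100$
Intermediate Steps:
$\left(36 - -8\right) 25 = \left(36 + 8\right) 25 = 44 \cdot 25 = 1100$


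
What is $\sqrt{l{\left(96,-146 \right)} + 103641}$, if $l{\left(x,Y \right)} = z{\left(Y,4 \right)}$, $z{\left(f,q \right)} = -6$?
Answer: $21 \sqrt{235} \approx 321.92$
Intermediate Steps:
$l{\left(x,Y \right)} = -6$
$\sqrt{l{\left(96,-146 \right)} + 103641} = \sqrt{-6 + 103641} = \sqrt{103635} = 21 \sqrt{235}$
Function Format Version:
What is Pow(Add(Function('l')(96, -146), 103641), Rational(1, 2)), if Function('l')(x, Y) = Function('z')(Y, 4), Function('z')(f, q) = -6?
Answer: Mul(21, Pow(235, Rational(1, 2))) ≈ 321.92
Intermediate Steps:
Function('l')(x, Y) = -6
Pow(Add(Function('l')(96, -146), 103641), Rational(1, 2)) = Pow(Add(-6, 103641), Rational(1, 2)) = Pow(103635, Rational(1, 2)) = Mul(21, Pow(235, Rational(1, 2)))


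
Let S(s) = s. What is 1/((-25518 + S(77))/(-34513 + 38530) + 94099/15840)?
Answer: -15840/6221 ≈ -2.5462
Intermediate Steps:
1/((-25518 + S(77))/(-34513 + 38530) + 94099/15840) = 1/((-25518 + 77)/(-34513 + 38530) + 94099/15840) = 1/(-25441/4017 + 94099*(1/15840)) = 1/(-25441*1/4017 + 94099/15840) = 1/(-19/3 + 94099/15840) = 1/(-6221/15840) = -15840/6221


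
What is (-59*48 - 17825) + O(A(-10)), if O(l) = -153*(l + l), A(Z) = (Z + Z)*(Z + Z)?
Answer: -143057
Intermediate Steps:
A(Z) = 4*Z**2 (A(Z) = (2*Z)*(2*Z) = 4*Z**2)
O(l) = -306*l
(-59*48 - 17825) + O(A(-10)) = (-59*48 - 17825) - 1224*(-10)**2 = (-2832 - 17825) - 1224*100 = -20657 - 306*400 = -20657 - 122400 = -143057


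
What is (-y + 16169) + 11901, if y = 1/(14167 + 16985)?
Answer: 874436639/31152 ≈ 28070.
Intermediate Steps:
y = 1/31152 ≈ 3.2101e-5
(-y + 16169) + 11901 = (-1*1/31152 + 16169) + 11901 = (-1/31152 + 16169) + 11901 = 503696687/31152 + 11901 = 874436639/31152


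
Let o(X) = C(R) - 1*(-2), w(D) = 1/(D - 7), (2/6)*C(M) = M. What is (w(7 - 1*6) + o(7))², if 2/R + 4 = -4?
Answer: 169/144 ≈ 1.1736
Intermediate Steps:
R = -¼ (R = 2/(-4 - 4) = 2/(-8) = 2*(-⅛) = -¼ ≈ -0.25000)
C(M) = 3*M
w(D) = 1/(-7 + D)
o(X) = 5/4 (o(X) = 3*(-¼) - 1*(-2) = -¾ + 2 = 5/4)
(w(7 - 1*6) + o(7))² = (1/(-7 + (7 - 1*6)) + 5/4)² = (1/(-7 + (7 - 6)) + 5/4)² = (1/(-7 + 1) + 5/4)² = (1/(-6) + 5/4)² = (-⅙ + 5/4)² = (13/12)² = 169/144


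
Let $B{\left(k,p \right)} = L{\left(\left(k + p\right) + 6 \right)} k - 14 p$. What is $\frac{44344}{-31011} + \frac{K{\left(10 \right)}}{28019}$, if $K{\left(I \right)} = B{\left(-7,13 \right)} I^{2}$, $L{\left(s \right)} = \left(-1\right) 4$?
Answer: $- \frac{1720043936}{868897209} \approx -1.9796$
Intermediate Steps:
$L{\left(s \right)} = -4$
$B{\left(k,p \right)} = - 14 p - 4 k$ ($B{\left(k,p \right)} = - 4 k - 14 p = - 14 p - 4 k$)
$K{\left(I \right)} = - 154 I^{2}$ ($K{\left(I \right)} = \left(\left(-14\right) 13 - -28\right) I^{2} = \left(-182 + 28\right) I^{2} = - 154 I^{2}$)
$\frac{44344}{-31011} + \frac{K{\left(10 \right)}}{28019} = \frac{44344}{-31011} + \frac{\left(-154\right) 10^{2}}{28019} = 44344 \left(- \frac{1}{31011}\right) + \left(-154\right) 100 \cdot \frac{1}{28019} = - \frac{44344}{31011} - \frac{15400}{28019} = - \frac{1720043936}{868897209}$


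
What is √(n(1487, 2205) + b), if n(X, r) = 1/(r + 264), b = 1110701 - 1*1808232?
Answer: I*√4252121769822/2469 ≈ 835.18*I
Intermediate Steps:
b = -697531 (b = 1110701 - 1808232 = -697531)
n(X, r) = 1/(264 + r)
√(n(1487, 2205) + b) = √(1/(264 + 2205) - 697531) = √(1/2469 - 697531) = √(-1722204038/2469) = I*√4252121769822/2469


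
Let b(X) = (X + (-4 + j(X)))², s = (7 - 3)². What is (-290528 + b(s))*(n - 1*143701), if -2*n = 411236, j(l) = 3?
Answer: 101408353657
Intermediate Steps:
n = -205618 (n = -½*411236 = -205618)
s = 16 (s = 4² = 16)
b(X) = (-1 + X)² (b(X) = (X + (-4 + 3))² = (X - 1)² = (-1 + X)²)
(-290528 + b(s))*(n - 1*143701) = (-290528 + (-1 + 16)²)*(-205618 - 1*143701) = (-290528 + 15²)*(-205618 - 143701) = (-290528 + 225)*(-349319) = -290303*(-349319) = 101408353657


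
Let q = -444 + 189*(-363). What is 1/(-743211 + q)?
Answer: -1/812262 ≈ -1.2311e-6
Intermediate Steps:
q = -69051 (q = -444 - 68607 = -69051)
1/(-743211 + q) = 1/(-743211 - 69051) = 1/(-812262) = -1/812262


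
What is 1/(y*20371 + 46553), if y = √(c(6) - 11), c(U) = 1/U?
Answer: 21486/3075125963 - 1567*I*√390/3075125963 ≈ 6.987e-6 - 1.0063e-5*I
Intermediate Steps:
y = I*√390/6 (y = √(1/6 - 11) = √(⅙ - 11) = √(-65/6) = I*√390/6 ≈ 3.2914*I)
1/(y*20371 + 46553) = 1/((I*√390/6)*20371 + 46553) = 1/(20371*I*√390/6 + 46553) = 1/(46553 + 20371*I*√390/6)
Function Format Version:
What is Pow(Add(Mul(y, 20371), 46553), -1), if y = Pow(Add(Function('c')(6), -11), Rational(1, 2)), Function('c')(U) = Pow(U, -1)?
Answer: Add(Rational(21486, 3075125963), Mul(Rational(-1567, 3075125963), I, Pow(390, Rational(1, 2)))) ≈ Add(6.9870e-6, Mul(-1.0063e-5, I))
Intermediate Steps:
y = Mul(Rational(1, 6), I, Pow(390, Rational(1, 2))) (y = Pow(Add(Pow(6, -1), -11), Rational(1, 2)) = Pow(Add(Rational(1, 6), -11), Rational(1, 2)) = Pow(Rational(-65, 6), Rational(1, 2)) = Mul(Rational(1, 6), I, Pow(390, Rational(1, 2))) ≈ Mul(3.2914, I))
Pow(Add(Mul(y, 20371), 46553), -1) = Pow(Add(Mul(Mul(Rational(1, 6), I, Pow(390, Rational(1, 2))), 20371), 46553), -1) = Pow(Add(Mul(Rational(20371, 6), I, Pow(390, Rational(1, 2))), 46553), -1) = Pow(Add(46553, Mul(Rational(20371, 6), I, Pow(390, Rational(1, 2)))), -1)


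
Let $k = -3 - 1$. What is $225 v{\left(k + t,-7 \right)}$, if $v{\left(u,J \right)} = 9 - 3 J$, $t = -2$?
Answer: $6750$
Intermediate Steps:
$k = -4$ ($k = -3 - 1 = -4$)
$225 v{\left(k + t,-7 \right)} = 225 \left(9 - -21\right) = 225 \left(9 + 21\right) = 225 \cdot 30 = 6750$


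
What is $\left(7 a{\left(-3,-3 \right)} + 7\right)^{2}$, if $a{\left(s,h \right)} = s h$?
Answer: $4900$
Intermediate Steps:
$a{\left(s,h \right)} = h s$
$\left(7 a{\left(-3,-3 \right)} + 7\right)^{2} = \left(7 \left(\left(-3\right) \left(-3\right)\right) + 7\right)^{2} = \left(7 \cdot 9 + 7\right)^{2} = \left(63 + 7\right)^{2} = 70^{2} = 4900$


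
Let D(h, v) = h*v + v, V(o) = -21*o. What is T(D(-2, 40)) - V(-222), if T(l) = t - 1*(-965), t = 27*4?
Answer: -3589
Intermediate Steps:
D(h, v) = v + h*v
t = 108
T(l) = 1073 (T(l) = 108 - 1*(-965) = 108 + 965 = 1073)
T(D(-2, 40)) - V(-222) = 1073 - (-21)*(-222) = 1073 - 1*4662 = 1073 - 4662 = -3589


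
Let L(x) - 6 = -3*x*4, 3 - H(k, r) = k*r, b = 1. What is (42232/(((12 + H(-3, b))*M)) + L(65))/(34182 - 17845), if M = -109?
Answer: -780410/16026597 ≈ -0.048695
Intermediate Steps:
H(k, r) = 3 - k*r
L(x) = 6 - 12*x (L(x) = 6 - 3*x*4 = 6 - 12*x)
(42232/(((12 + H(-3, b))*M)) + L(65))/(34182 - 17845) = (42232/(((12 + (3 - 1*(-3)*1))*(-109))) + (6 - 12*65))/(34182 - 17845) = (42232/(((12 + (3 + 3))*(-109))) + (6 - 780))/16337 = (42232/(((12 + 6)*(-109))) - 774)*(1/16337) = (42232/((18*(-109))) - 774)*(1/16337) = (42232/(-1962) - 774)*(1/16337) = (42232*(-1/1962) - 774)*(1/16337) = (-21116/981 - 774)*(1/16337) = -780410/981*1/16337 = -780410/16026597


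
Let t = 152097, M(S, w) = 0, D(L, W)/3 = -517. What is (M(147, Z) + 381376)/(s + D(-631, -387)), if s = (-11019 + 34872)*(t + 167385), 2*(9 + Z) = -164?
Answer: 381376/7620602595 ≈ 5.0045e-5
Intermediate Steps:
Z = -91 (Z = -9 + (½)*(-164) = -9 - 82 = -91)
D(L, W) = -1551 (D(L, W) = 3*(-517) = -1551)
s = 7620604146 (s = (-11019 + 34872)*(152097 + 167385) = 23853*319482 = 7620604146)
(M(147, Z) + 381376)/(s + D(-631, -387)) = (0 + 381376)/(7620604146 - 1551) = 381376/7620602595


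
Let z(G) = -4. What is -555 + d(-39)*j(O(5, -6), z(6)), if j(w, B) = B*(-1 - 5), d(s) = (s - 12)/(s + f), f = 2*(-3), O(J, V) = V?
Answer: -2639/5 ≈ -527.80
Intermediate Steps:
f = -6
d(s) = (-12 + s)/(-6 + s) (d(s) = (s - 12)/(s - 6) = (-12 + s)/(-6 + s))
j(w, B) = -6*B (j(w, B) = B*(-6) = -6*B)
-555 + d(-39)*j(O(5, -6), z(6)) = -555 + ((-12 - 39)/(-6 - 39))*(-6*(-4)) = -555 + (-51/(-45))*24 = -555 - 1/45*(-51)*24 = -555 + (17/15)*24 = -555 + 136/5 = -2639/5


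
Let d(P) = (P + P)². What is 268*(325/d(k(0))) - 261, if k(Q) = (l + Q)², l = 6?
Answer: -316481/1296 ≈ -244.20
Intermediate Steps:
k(Q) = (6 + Q)²
d(P) = 4*P² (d(P) = (2*P)² = 4*P²)
268*(325/d(k(0))) - 261 = 268*(325/((4*((6 + 0)²)²))) - 261 = 268*(325/((4*(6²)²))) - 261 = 268*(325/((4*36²))) - 261 = 268*(325/((4*1296))) - 261 = 268*(325/5184) - 261 = 21775/1296 - 261 = -316481/1296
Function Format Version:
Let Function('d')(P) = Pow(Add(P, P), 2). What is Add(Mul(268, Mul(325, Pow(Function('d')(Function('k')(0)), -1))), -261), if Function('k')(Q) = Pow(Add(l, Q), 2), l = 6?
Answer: Rational(-316481, 1296) ≈ -244.20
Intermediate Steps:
Function('k')(Q) = Pow(Add(6, Q), 2)
Function('d')(P) = Mul(4, Pow(P, 2)) (Function('d')(P) = Pow(Mul(2, P), 2) = Mul(4, Pow(P, 2)))
Add(Mul(268, Mul(325, Pow(Function('d')(Function('k')(0)), -1))), -261) = Add(Mul(268, Mul(325, Pow(Mul(4, Pow(Pow(Add(6, 0), 2), 2)), -1))), -261) = Add(Mul(268, Mul(325, Pow(Mul(4, Pow(Pow(6, 2), 2)), -1))), -261) = Add(Mul(268, Mul(325, Pow(Mul(4, Pow(36, 2)), -1))), -261) = Add(Mul(268, Mul(325, Pow(Mul(4, 1296), -1))), -261) = Add(Mul(268, Mul(325, Pow(5184, -1))), -261) = Add(Mul(268, Mul(325, Rational(1, 5184))), -261) = Add(Mul(268, Rational(325, 5184)), -261) = Add(Rational(21775, 1296), -261) = Rational(-316481, 1296)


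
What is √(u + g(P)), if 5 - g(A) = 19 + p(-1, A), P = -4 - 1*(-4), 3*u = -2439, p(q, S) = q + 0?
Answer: I*√826 ≈ 28.74*I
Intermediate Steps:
p(q, S) = q
u = -813 (u = (⅓)*(-2439) = -813)
P = 0 (P = -4 + 4 = 0)
g(A) = -13 (g(A) = 5 - (19 - 1) = 5 - 1*18 = 5 - 18 = -13)
√(u + g(P)) = √(-813 - 13) = √(-826) = I*√826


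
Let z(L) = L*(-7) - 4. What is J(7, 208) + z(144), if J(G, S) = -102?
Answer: -1114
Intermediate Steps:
z(L) = -4 - 7*L (z(L) = -7*L - 4 = -4 - 7*L)
J(7, 208) + z(144) = -102 + (-4 - 7*144) = -102 + (-4 - 1008) = -102 - 1012 = -1114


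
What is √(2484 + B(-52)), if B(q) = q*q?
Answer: 2*√1297 ≈ 72.028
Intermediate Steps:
B(q) = q²
√(2484 + B(-52)) = √(2484 + (-52)²) = √(2484 + 2704) = √5188 = 2*√1297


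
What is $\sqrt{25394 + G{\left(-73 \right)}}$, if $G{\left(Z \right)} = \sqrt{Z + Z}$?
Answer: $\sqrt{25394 + i \sqrt{146}} \approx 159.35 + 0.0379 i$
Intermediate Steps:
$G{\left(Z \right)} = \sqrt{2} \sqrt{Z}$ ($G{\left(Z \right)} = \sqrt{2 Z} = \sqrt{2} \sqrt{Z}$)
$\sqrt{25394 + G{\left(-73 \right)}} = \sqrt{25394 + \sqrt{2} \sqrt{-73}} = \sqrt{25394 + \sqrt{2} i \sqrt{73}} = \sqrt{25394 + i \sqrt{146}}$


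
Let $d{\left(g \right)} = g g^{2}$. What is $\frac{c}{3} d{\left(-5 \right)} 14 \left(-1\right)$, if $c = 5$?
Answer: $\frac{8750}{3} \approx 2916.7$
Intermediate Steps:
$d{\left(g \right)} = g^{3}$
$\frac{c}{3} d{\left(-5 \right)} 14 \left(-1\right) = \frac{5}{3} \left(-5\right)^{3} \cdot 14 \left(-1\right) = 5 \cdot \frac{1}{3} \left(-125\right) 14 \left(-1\right) = \frac{5}{3} \left(-125\right) 14 \left(-1\right) = \left(- \frac{625}{3}\right) 14 \left(-1\right) = \left(- \frac{8750}{3}\right) \left(-1\right) = \frac{8750}{3}$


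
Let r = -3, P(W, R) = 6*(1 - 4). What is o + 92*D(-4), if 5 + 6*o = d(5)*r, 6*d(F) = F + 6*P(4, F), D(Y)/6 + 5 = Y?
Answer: -19841/4 ≈ -4960.3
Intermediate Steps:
P(W, R) = -18 (P(W, R) = 6*(-3) = -18)
D(Y) = -30 + 6*Y
d(F) = -18 + F/6 (d(F) = (F + 6*(-18))/6 = (F - 108)/6 = (-108 + F)/6 = -18 + F/6)
o = 31/4 (o = -5/6 + ((-18 + (1/6)*5)*(-3))/6 = -5/6 + ((-18 + 5/6)*(-3))/6 = -5/6 + (-103/6*(-3))/6 = -5/6 + (1/6)*(103/2) = -5/6 + 103/12 = 31/4 ≈ 7.7500)
o + 92*D(-4) = 31/4 + 92*(-30 + 6*(-4)) = 31/4 + 92*(-30 - 24) = 31/4 + 92*(-54) = 31/4 - 4968 = -19841/4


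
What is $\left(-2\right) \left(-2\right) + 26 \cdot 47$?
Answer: $1226$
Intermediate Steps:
$\left(-2\right) \left(-2\right) + 26 \cdot 47 = 4 + 1222 = 1226$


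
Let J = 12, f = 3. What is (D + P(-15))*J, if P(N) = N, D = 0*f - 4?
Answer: -228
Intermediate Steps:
D = -4 (D = 0*3 - 4 = 0 - 4 = -4)
(D + P(-15))*J = (-4 - 15)*12 = -19*12 = -228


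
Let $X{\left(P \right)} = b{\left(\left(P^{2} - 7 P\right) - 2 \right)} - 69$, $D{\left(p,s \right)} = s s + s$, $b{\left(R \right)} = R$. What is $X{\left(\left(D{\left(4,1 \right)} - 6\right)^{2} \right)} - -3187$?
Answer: $3260$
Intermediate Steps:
$D{\left(p,s \right)} = s + s^{2}$ ($D{\left(p,s \right)} = s^{2} + s = s + s^{2}$)
$X{\left(P \right)} = -71 + P^{2} - 7 P$ ($X{\left(P \right)} = \left(\left(P^{2} - 7 P\right) - 2\right) - 69 = \left(-2 + P^{2} - 7 P\right) - 69 = -71 + P^{2} - 7 P$)
$X{\left(\left(D{\left(4,1 \right)} - 6\right)^{2} \right)} - -3187 = \left(-71 + \left(\left(1 \left(1 + 1\right) - 6\right)^{2}\right)^{2} - 7 \left(1 \left(1 + 1\right) - 6\right)^{2}\right) - -3187 = \left(-71 + \left(\left(1 \cdot 2 - 6\right)^{2}\right)^{2} - 7 \left(1 \cdot 2 - 6\right)^{2}\right) + 3187 = \left(-71 + \left(\left(2 - 6\right)^{2}\right)^{2} - 7 \left(2 - 6\right)^{2}\right) + 3187 = \left(-71 + \left(\left(-4\right)^{2}\right)^{2} - 7 \left(-4\right)^{2}\right) + 3187 = \left(-71 + 16^{2} - 112\right) + 3187 = \left(-71 + 256 - 112\right) + 3187 = 73 + 3187 = 3260$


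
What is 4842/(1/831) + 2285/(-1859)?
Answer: 7480059733/1859 ≈ 4.0237e+6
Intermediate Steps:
4842/(1/831) + 2285/(-1859) = 4842/(1/831) + 2285*(-1/1859) = 4842*831 - 2285/1859 = 4023702 - 2285/1859 = 7480059733/1859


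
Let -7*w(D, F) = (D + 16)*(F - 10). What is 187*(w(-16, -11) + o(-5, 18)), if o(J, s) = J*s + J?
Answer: -17765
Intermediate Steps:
w(D, F) = -(-10 + F)*(16 + D)/7 (w(D, F) = -(D + 16)*(F - 10)/7 = -(16 + D)*(-10 + F)/7 = -(-10 + F)*(16 + D)/7)
o(J, s) = J + J*s
187*(w(-16, -11) + o(-5, 18)) = 187*((160/7 - 16/7*(-11) + (10/7)*(-16) - 1/7*(-16)*(-11)) - 5*(1 + 18)) = 187*((160/7 + 176/7 - 160/7 - 176/7) - 5*19) = 187*(0 - 95) = 187*(-95) = -17765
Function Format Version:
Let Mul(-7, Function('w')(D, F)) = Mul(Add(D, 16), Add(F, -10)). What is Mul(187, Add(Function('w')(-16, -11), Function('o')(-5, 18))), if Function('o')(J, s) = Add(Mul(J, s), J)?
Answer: -17765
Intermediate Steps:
Function('w')(D, F) = Mul(Rational(-1, 7), Add(-10, F), Add(16, D)) (Function('w')(D, F) = Mul(Rational(-1, 7), Mul(Add(D, 16), Add(F, -10))) = Mul(Rational(-1, 7), Mul(Add(16, D), Add(-10, F))) = Mul(Rational(-1, 7), Mul(Add(-10, F), Add(16, D))) = Mul(Rational(-1, 7), Add(-10, F), Add(16, D)))
Function('o')(J, s) = Add(J, Mul(J, s))
Mul(187, Add(Function('w')(-16, -11), Function('o')(-5, 18))) = Mul(187, Add(Add(Rational(160, 7), Mul(Rational(-16, 7), -11), Mul(Rational(10, 7), -16), Mul(Rational(-1, 7), -16, -11)), Mul(-5, Add(1, 18)))) = Mul(187, Add(Add(Rational(160, 7), Rational(176, 7), Rational(-160, 7), Rational(-176, 7)), Mul(-5, 19))) = Mul(187, Add(0, -95)) = Mul(187, -95) = -17765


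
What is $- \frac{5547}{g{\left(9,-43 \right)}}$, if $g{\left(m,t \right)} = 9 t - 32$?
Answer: $\frac{5547}{419} \approx 13.239$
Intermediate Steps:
$g{\left(m,t \right)} = -32 + 9 t$
$- \frac{5547}{g{\left(9,-43 \right)}} = - \frac{5547}{-32 + 9 \left(-43\right)} = - \frac{5547}{-32 - 387} = - \frac{5547}{-419} = \left(-5547\right) \left(- \frac{1}{419}\right) = \frac{5547}{419}$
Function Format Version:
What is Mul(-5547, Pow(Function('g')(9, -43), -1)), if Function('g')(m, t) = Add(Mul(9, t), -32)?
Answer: Rational(5547, 419) ≈ 13.239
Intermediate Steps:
Function('g')(m, t) = Add(-32, Mul(9, t))
Mul(-5547, Pow(Function('g')(9, -43), -1)) = Mul(-5547, Pow(Add(-32, Mul(9, -43)), -1)) = Mul(-5547, Pow(Add(-32, -387), -1)) = Mul(-5547, Pow(-419, -1)) = Mul(-5547, Rational(-1, 419)) = Rational(5547, 419)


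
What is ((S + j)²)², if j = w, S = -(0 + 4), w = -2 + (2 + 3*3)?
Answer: 625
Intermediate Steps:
w = 9 (w = -2 + (2 + 9) = -2 + 11 = 9)
S = -4 (S = -1*4 = -4)
j = 9
((S + j)²)² = ((-4 + 9)²)² = (5²)² = 25² = 625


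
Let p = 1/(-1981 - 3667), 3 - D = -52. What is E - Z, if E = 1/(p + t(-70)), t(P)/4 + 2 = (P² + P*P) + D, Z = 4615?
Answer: -1027294263977/222598975 ≈ -4615.0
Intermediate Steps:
D = 55 (D = 3 - 1*(-52) = 3 + 52 = 55)
t(P) = 212 + 8*P² (t(P) = -8 + 4*((P² + P*P) + 55) = -8 + 4*((P² + P²) + 55) = -8 + 4*(2*P² + 55) = -8 + 4*(55 + 2*P²) = -8 + (220 + 8*P²) = 212 + 8*P²)
p = -1/5648 (p = 1/(-5648) = -1/5648 ≈ -0.00017705)
E = 5648/222598975 (E = 1/(-1/5648 + (212 + 8*(-70)²)) = 1/(-1/5648 + (212 + 8*4900)) = 1/(-1/5648 + (212 + 39200)) = 1/(-1/5648 + 39412) = 1/(222598975/5648) = 5648/222598975 ≈ 2.5373e-5)
E - Z = 5648/222598975 - 1*4615 = 5648/222598975 - 4615 = -1027294263977/222598975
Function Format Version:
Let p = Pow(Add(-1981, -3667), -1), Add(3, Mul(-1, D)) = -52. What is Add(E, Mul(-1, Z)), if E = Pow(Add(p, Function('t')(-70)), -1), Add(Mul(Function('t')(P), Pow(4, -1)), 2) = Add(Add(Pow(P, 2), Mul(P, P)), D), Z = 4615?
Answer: Rational(-1027294263977, 222598975) ≈ -4615.0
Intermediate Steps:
D = 55 (D = Add(3, Mul(-1, -52)) = Add(3, 52) = 55)
Function('t')(P) = Add(212, Mul(8, Pow(P, 2))) (Function('t')(P) = Add(-8, Mul(4, Add(Add(Pow(P, 2), Mul(P, P)), 55))) = Add(-8, Mul(4, Add(Add(Pow(P, 2), Pow(P, 2)), 55))) = Add(-8, Mul(4, Add(Mul(2, Pow(P, 2)), 55))) = Add(-8, Mul(4, Add(55, Mul(2, Pow(P, 2))))) = Add(-8, Add(220, Mul(8, Pow(P, 2)))) = Add(212, Mul(8, Pow(P, 2))))
p = Rational(-1, 5648) (p = Pow(-5648, -1) = Rational(-1, 5648) ≈ -0.00017705)
E = Rational(5648, 222598975) (E = Pow(Add(Rational(-1, 5648), Add(212, Mul(8, Pow(-70, 2)))), -1) = Pow(Add(Rational(-1, 5648), Add(212, Mul(8, 4900))), -1) = Pow(Add(Rational(-1, 5648), Add(212, 39200)), -1) = Pow(Add(Rational(-1, 5648), 39412), -1) = Pow(Rational(222598975, 5648), -1) = Rational(5648, 222598975) ≈ 2.5373e-5)
Add(E, Mul(-1, Z)) = Add(Rational(5648, 222598975), Mul(-1, 4615)) = Add(Rational(5648, 222598975), -4615) = Rational(-1027294263977, 222598975)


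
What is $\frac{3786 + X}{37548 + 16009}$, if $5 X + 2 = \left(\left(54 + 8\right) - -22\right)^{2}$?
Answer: $\frac{3712}{38255} \approx 0.097033$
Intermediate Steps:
$X = \frac{7054}{5}$ ($X = - \frac{2}{5} + \frac{\left(\left(54 + 8\right) - -22\right)^{2}}{5} = - \frac{2}{5} + \frac{\left(62 + 22\right)^{2}}{5} = - \frac{2}{5} + \frac{84^{2}}{5} = - \frac{2}{5} + \frac{1}{5} \cdot 7056 = - \frac{2}{5} + \frac{7056}{5} = \frac{7054}{5} \approx 1410.8$)
$\frac{3786 + X}{37548 + 16009} = \frac{3786 + \frac{7054}{5}}{37548 + 16009} = \frac{25984}{5 \cdot 53557} = \frac{25984}{5} \cdot \frac{1}{53557} = \frac{3712}{38255}$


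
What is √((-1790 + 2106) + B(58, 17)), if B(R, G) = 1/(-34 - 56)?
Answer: √284390/30 ≈ 17.776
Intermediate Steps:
B(R, G) = -1/90 (B(R, G) = 1/(-90) = -1/90)
√((-1790 + 2106) + B(58, 17)) = √((-1790 + 2106) - 1/90) = √(316 - 1/90) = √(28439/90) = √284390/30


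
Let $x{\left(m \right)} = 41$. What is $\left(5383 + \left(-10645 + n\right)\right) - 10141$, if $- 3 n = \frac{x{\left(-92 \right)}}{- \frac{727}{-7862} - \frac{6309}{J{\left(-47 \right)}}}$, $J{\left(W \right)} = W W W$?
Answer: $- \frac{5813319609377}{375242037} \approx -15492.0$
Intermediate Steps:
$J{\left(W \right)} = W^{3}$ ($J{\left(W \right)} = W^{2} W = W^{3}$)
$n = - \frac{33466513466}{375242037}$ ($n = - \frac{41 \frac{1}{- \frac{727}{-7862} - \frac{6309}{\left(-47\right)^{3}}}}{3} = - \frac{41 \frac{1}{\left(-727\right) \left(- \frac{1}{7862}\right) - \frac{6309}{-103823}}}{3} = - \frac{41 \frac{1}{\frac{727}{7862} - - \frac{6309}{103823}}}{3} = - \frac{41 \frac{1}{\frac{727}{7862} + \frac{6309}{103823}}}{3} = - \frac{41 \frac{1}{\frac{125080679}{816256426}}}{3} = - \frac{41 \cdot \frac{816256426}{125080679}}{3} = \left(- \frac{1}{3}\right) \frac{33466513466}{125080679} = - \frac{33466513466}{375242037} \approx -89.187$)
$\left(5383 + \left(-10645 + n\right)\right) - 10141 = \left(5383 - \frac{4027917997331}{375242037}\right) - 10141 = - \frac{2007990112160}{375242037} - 10141 = - \frac{5813319609377}{375242037}$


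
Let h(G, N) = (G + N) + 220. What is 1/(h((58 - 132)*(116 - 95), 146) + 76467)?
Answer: 1/75279 ≈ 1.3284e-5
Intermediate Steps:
h(G, N) = 220 + G + N
1/(h((58 - 132)*(116 - 95), 146) + 76467) = 1/((220 + (58 - 132)*(116 - 95) + 146) + 76467) = 1/((220 - 74*21 + 146) + 76467) = 1/((220 - 1554 + 146) + 76467) = 1/(-1188 + 76467) = 1/75279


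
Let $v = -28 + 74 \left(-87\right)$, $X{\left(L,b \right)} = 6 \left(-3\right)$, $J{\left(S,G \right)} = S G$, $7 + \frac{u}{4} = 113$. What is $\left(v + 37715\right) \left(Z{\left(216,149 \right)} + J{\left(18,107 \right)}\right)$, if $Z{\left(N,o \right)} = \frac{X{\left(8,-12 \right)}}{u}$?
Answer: $\frac{12759060447}{212} \approx 6.0184 \cdot 10^{7}$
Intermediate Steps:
$u = 424$ ($u = -28 + 4 \cdot 113 = -28 + 452 = 424$)
$J{\left(S,G \right)} = G S$
$X{\left(L,b \right)} = -18$
$v = -6466$ ($v = -28 - 6438 = -6466$)
$Z{\left(N,o \right)} = - \frac{9}{212}$ ($Z{\left(N,o \right)} = - \frac{18}{424} = \left(-18\right) \frac{1}{424} = - \frac{9}{212}$)
$\left(v + 37715\right) \left(Z{\left(216,149 \right)} + J{\left(18,107 \right)}\right) = \left(-6466 + 37715\right) \left(- \frac{9}{212} + 107 \cdot 18\right) = 31249 \left(- \frac{9}{212} + 1926\right) = 31249 \cdot \frac{408303}{212} = \frac{12759060447}{212}$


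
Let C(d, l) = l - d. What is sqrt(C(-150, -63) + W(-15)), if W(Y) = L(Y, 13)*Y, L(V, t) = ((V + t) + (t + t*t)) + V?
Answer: 2*I*sqrt(597) ≈ 48.867*I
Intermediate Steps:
L(V, t) = t**2 + 2*V + 2*t (L(V, t) = ((V + t) + (t + t**2)) + V = (V + t**2 + 2*t) + V = t**2 + 2*V + 2*t)
W(Y) = Y*(195 + 2*Y) (W(Y) = (13**2 + 2*Y + 2*13)*Y = (169 + 2*Y + 26)*Y = (195 + 2*Y)*Y = Y*(195 + 2*Y))
sqrt(C(-150, -63) + W(-15)) = sqrt((-63 - 1*(-150)) - 15*(195 + 2*(-15))) = sqrt((-63 + 150) - 15*(195 - 30)) = sqrt(87 - 15*165) = sqrt(87 - 2475) = sqrt(-2388) = 2*I*sqrt(597)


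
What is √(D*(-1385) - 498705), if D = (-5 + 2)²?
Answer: I*√511170 ≈ 714.96*I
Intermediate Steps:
D = 9 (D = (-3)² = 9)
√(D*(-1385) - 498705) = √(9*(-1385) - 498705) = √(-12465 - 498705) = √(-511170) = I*√511170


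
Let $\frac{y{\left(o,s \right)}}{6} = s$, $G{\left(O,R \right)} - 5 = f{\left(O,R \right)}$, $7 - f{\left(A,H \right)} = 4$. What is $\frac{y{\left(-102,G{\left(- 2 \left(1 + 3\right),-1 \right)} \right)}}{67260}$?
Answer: $\frac{4}{5605} \approx 0.00071365$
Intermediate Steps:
$f{\left(A,H \right)} = 3$ ($f{\left(A,H \right)} = 7 - 4 = 3$)
$G{\left(O,R \right)} = 8$ ($G{\left(O,R \right)} = 5 + 3 = 8$)
$y{\left(o,s \right)} = 6 s$
$\frac{y{\left(-102,G{\left(- 2 \left(1 + 3\right),-1 \right)} \right)}}{67260} = \frac{6 \cdot 8}{67260} = 48 \cdot \frac{1}{67260} = \frac{4}{5605}$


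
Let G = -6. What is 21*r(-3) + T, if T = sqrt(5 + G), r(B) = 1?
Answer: 21 + I ≈ 21.0 + 1.0*I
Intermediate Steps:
T = I (T = sqrt(5 - 6) = sqrt(-1) = I ≈ 1.0*I)
21*r(-3) + T = 21*1 + I = 21 + I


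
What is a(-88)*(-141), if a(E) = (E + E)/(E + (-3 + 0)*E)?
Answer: 141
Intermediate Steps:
a(E) = -1 (a(E) = (2*E)/(E - 3*E) = (2*E)/((-2*E)) = (2*E)*(-1/(2*E)) = -1)
a(-88)*(-141) = -1*(-141) = 141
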